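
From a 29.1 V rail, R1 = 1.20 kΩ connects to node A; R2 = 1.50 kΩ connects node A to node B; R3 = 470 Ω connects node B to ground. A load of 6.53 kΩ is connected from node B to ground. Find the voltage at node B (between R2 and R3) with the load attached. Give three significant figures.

At node B, R3 is in parallel with the load: R3‖R_L = 438.4 Ω.
Below node A the resistance is R2 + (R3‖R_L) = 1938 Ω, so V_A = 29.1 × 1938/3138 = 17.97 V.
Then V_B = V_A × (R3‖R_L)/(R2 + R3‖R_L) = 17.97 × 438.4/1938 = 4.07 V.

V ≈ 4.07 V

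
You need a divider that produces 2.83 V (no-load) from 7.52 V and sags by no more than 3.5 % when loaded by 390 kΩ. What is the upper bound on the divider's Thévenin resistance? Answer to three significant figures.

R_th ≤ 14.1 kΩ

Loading drop = R_th/(R_th + R_L) ≤ 0.0350, so R_th ≤ R_L · ε/(1−ε) = 390 kΩ × 0.0350/0.9650 = 14.1 kΩ.
(Any R1, R2 with R2/(R1+R2) = 0.376 and R1‖R2 ≤ 14.1 kΩ will meet the spec.)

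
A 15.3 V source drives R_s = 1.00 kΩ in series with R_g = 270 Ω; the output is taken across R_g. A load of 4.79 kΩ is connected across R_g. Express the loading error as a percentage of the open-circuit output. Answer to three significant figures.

The divider's output (Thévenin) resistance is R_s‖R_g = 212.6 Ω.
Fractional drop under load = R_th/(R_th + R_L) = 212.6 / (212.6 + 4790) = 0.04250.
So the output falls by 4.25 %.

4.25 %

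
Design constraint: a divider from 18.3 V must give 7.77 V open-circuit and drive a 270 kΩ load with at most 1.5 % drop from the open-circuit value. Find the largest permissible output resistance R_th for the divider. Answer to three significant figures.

R_th ≤ 4.11 kΩ

Loading drop = R_th/(R_th + R_L) ≤ 0.0150, so R_th ≤ R_L · ε/(1−ε) = 270 kΩ × 0.0150/0.9850 = 4.11 kΩ.
(Any R1, R2 with R2/(R1+R2) = 0.425 and R1‖R2 ≤ 4.11 kΩ will meet the spec.)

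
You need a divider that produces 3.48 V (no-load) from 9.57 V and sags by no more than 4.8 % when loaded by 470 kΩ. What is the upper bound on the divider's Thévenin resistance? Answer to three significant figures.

R_th ≤ 23.7 kΩ

Loading drop = R_th/(R_th + R_L) ≤ 0.0480, so R_th ≤ R_L · ε/(1−ε) = 470 kΩ × 0.0480/0.9520 = 23.7 kΩ.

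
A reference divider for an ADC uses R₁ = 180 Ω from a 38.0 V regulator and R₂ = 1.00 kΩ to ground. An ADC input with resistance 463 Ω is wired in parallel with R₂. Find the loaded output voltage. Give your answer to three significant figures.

The load sits in parallel with R₂: R₂‖R_L = (1000 × 463) / (1000 + 463) = 316.5 Ω.
V_out = 38.0 × 316.5 / (180 + 316.5) = 38.0 × 316.5/496.5 = 24.2 V.

V_out ≈ 24.2 V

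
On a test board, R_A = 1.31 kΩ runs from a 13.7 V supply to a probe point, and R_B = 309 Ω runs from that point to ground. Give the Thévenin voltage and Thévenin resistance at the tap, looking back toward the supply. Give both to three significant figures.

V_th is the open-circuit tap voltage: 13.7 × 309/(1310 + 309) = 2.61 V.
With the supply zeroed, R_A and R_B appear in parallel from the tap: R_th = R_A‖R_B = (1310 × 309)/1619 = 250 Ω.

V_th = 2.61 V, R_th = 250 Ω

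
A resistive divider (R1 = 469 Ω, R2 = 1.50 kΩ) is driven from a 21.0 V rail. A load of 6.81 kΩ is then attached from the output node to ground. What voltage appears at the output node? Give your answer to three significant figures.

The load sits in parallel with R2: R2‖R_L = (1500 × 6810) / (1500 + 6810) = 1229 Ω.
V_out = 21.0 × 1229 / (469 + 1229) = 21.0 × 1229/1698 = 15.2 V.

V_out ≈ 15.2 V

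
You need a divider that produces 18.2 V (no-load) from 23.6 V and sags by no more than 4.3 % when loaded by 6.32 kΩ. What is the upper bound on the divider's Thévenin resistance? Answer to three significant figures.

R_th ≤ 284 Ω

Loading drop = R_th/(R_th + R_L) ≤ 0.0430, so R_th ≤ R_L · ε/(1−ε) = 6.32 kΩ × 0.0430/0.9570 = 284 Ω.
(Any R1, R2 with R2/(R1+R2) = 0.771 and R1‖R2 ≤ 284 Ω will meet the spec.)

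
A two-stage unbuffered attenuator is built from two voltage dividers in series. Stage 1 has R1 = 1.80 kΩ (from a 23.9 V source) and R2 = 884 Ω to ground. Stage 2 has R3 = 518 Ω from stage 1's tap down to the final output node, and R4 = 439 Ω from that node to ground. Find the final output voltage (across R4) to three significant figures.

Stage 2 presents R3+R4 = 957.0 Ω as a load on stage 1's tap.
Stage 1's lower leg becomes R2‖(R3+R4) = 459.5 Ω, so V_mid = 23.9 × 459.5/2260 = 4.861 V.
Stage 2 is itself unloaded: V_out = V_mid × R4/(R3+R4) = 4.861 × 439/957.0 = 2.23 V.

V_out ≈ 2.23 V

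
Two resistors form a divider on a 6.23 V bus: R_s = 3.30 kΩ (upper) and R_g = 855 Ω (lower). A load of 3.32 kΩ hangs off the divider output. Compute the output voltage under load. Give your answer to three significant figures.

The load sits in parallel with R_g: R_g‖R_L = (855 × 3320) / (855 + 3320) = 679.9 Ω.
V_out = 6.23 × 679.9 / (3300 + 679.9) = 6.23 × 679.9/3980 = 1.06 V.
(Unloaded it would have been 1.28 V.)

V_out ≈ 1.06 V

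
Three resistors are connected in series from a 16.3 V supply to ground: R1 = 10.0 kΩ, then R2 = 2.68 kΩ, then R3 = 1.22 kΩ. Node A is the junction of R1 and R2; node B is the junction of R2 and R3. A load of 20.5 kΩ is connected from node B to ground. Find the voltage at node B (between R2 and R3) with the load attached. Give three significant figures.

At node B, R3 is in parallel with the load: R3‖R_L = 1.151 kΩ.
Below node A the resistance is R2 + (R3‖R_L) = 3.831 kΩ, so V_A = 16.3 × 3.831/13.83 = 4.515 V.
Then V_B = V_A × (R3‖R_L)/(R2 + R3‖R_L) = 4.515 × 1.151/3.831 = 1.36 V.

V ≈ 1.36 V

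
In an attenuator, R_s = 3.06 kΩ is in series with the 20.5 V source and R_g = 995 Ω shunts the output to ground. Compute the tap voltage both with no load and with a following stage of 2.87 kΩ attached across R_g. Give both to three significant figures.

Unloaded: 5.03 V; loaded: 3.99 V

Open-circuit: V = 20.5 × 995/(3060 + 995) = 5.03 V.
With the load, R_g becomes R_g‖R_L = 738.8 Ω, so V = 20.5 × 738.8/3799 = 3.99 V.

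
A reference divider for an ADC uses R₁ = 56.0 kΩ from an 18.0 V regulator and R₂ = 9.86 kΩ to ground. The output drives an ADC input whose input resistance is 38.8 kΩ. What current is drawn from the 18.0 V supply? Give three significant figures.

R₂‖R_L = 7.862 kΩ, so the source sees R₁ + R₂‖R_L = 63.86 kΩ.
I = 18.0 V / 63.86 kΩ = 0.282 mA.

I ≈ 0.282 mA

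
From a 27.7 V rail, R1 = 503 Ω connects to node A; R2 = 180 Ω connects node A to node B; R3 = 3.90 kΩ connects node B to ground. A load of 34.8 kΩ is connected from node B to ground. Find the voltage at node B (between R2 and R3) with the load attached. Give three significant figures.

At node B, R3 is in parallel with the load: R3‖R_L = 3507 Ω.
Below node A the resistance is R2 + (R3‖R_L) = 3687 Ω, so V_A = 27.7 × 3687/4190 = 24.37 V.
Then V_B = V_A × (R3‖R_L)/(R2 + R3‖R_L) = 24.37 × 3507/3687 = 23.2 V.

V ≈ 23.2 V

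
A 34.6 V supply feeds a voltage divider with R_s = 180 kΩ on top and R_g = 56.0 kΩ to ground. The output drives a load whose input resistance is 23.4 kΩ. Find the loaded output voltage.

V_out ≈ 2.91 V

The load sits in parallel with R_g: R_g‖R_L = (56.0 × 23.4) / (56.0 + 23.4) = 16.50 kΩ.
V_out = 34.6 × 16.50 / (180 + 16.50) = 34.6 × 16.50/196.5 = 2.91 V.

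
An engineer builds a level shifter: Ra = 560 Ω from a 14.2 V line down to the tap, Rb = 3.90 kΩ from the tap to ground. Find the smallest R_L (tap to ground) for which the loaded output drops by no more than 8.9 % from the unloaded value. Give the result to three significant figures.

R_L(min) ≈ 5.01 kΩ

Output resistance R_th = Ra‖Rb = (560 × 3900)/4460 = 489.7 Ω.
The fractional drop is R_th/(R_th + R_L); requiring this ≤ 0.0890 gives R_L ≥ R_th(1/0.0890 − 1) = 489.7 × 10.24 = 5.01 kΩ.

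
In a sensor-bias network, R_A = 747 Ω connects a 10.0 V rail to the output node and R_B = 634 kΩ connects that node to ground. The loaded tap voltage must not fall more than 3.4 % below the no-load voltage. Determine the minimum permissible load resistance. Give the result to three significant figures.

Output resistance R_th = R_A‖R_B = (747 × 634000)/634700 = 746.1 Ω.
The fractional drop is R_th/(R_th + R_L); requiring this ≤ 0.0340 gives R_L ≥ R_th(1/0.0340 − 1) = 746.1 × 28.41 = 21.2 kΩ.

R_L(min) ≈ 21.2 kΩ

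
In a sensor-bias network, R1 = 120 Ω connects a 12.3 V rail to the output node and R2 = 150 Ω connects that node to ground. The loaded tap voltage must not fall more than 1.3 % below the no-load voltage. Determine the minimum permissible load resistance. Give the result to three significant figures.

R_L(min) ≈ 5.06 kΩ

Output resistance R_th = R1‖R2 = (120 × 150)/270.0 = 66.67 Ω.
The fractional drop is R_th/(R_th + R_L); requiring this ≤ 0.0130 gives R_L ≥ R_th(1/0.0130 − 1) = 66.67 × 75.92 = 5.06 kΩ.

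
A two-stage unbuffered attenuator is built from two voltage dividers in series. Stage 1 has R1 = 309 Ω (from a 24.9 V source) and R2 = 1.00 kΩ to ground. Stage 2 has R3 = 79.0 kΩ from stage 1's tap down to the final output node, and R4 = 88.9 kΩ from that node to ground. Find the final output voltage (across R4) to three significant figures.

Stage 2 presents R3+R4 = 167900 Ω as a load on stage 1's tap.
Stage 1's lower leg becomes R2‖(R3+R4) = 994.1 Ω, so V_mid = 24.9 × 994.1/1303 = 19.00 V.
Stage 2 is itself unloaded: V_out = V_mid × R4/(R3+R4) = 19.00 × 88900/167900 = 10.1 V.

V_out ≈ 10.1 V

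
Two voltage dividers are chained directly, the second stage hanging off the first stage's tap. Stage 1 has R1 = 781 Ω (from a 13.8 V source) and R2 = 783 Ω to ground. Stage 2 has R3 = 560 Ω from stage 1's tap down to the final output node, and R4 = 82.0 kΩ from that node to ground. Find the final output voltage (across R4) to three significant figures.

Stage 2 presents R3+R4 = 82560 Ω as a load on stage 1's tap.
Stage 1's lower leg becomes R2‖(R3+R4) = 775.6 Ω, so V_mid = 13.8 × 775.6/1557 = 6.876 V.
Stage 2 is itself unloaded: V_out = V_mid × R4/(R3+R4) = 6.876 × 82000/82560 = 6.83 V.

V_out ≈ 6.83 V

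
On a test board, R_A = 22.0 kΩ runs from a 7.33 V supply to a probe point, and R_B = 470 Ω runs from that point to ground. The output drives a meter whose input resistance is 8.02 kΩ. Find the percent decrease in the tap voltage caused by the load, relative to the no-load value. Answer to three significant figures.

The divider's output (Thévenin) resistance is R_A‖R_B = 460.2 Ω.
Fractional drop under load = R_th/(R_th + R_L) = 460.2 / (460.2 + 8020) = 0.05426.
So the output falls by 5.43 %.

5.43 %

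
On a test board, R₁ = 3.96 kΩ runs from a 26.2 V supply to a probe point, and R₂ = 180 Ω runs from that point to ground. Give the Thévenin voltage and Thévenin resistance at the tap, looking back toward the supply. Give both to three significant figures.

V_th is the open-circuit tap voltage: 26.2 × 180/(3960 + 180) = 1.14 V.
With the supply zeroed, R₁ and R₂ appear in parallel from the tap: R_th = R₁‖R₂ = (3960 × 180)/4140 = 172 Ω.

V_th = 1.14 V, R_th = 172 Ω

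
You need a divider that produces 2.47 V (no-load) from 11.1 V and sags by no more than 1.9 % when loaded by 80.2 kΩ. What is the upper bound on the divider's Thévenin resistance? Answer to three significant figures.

Loading drop = R_th/(R_th + R_L) ≤ 0.0190, so R_th ≤ R_L · ε/(1−ε) = 80.2 kΩ × 0.0190/0.9810 = 1.55 kΩ.

R_th ≤ 1.55 kΩ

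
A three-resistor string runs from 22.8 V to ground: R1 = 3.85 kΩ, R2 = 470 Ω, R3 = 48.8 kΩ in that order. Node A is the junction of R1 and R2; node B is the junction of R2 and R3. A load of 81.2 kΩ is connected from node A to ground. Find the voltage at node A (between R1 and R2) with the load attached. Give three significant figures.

V ≈ 20.3 V

Below node A the series string R2+R3 = 49270 Ω sits in parallel with the 81200 Ω load: 30660 Ω.
V_A = 22.8 × 30660/(3850 + 30660) = 20.3 V.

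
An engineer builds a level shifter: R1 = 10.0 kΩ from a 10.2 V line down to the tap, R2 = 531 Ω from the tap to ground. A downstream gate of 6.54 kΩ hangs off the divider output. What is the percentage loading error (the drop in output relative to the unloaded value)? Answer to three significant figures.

The divider's output (Thévenin) resistance is R1‖R2 = 504.2 Ω.
Fractional drop under load = R_th/(R_th + R_L) = 504.2 / (504.2 + 6540) = 0.07158.
So the output falls by 7.16 %.

7.16 %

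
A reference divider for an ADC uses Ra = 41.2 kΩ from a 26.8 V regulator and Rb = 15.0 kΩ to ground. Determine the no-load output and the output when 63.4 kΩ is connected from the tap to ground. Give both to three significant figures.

Unloaded: 7.15 V; loaded: 6.10 V

Open-circuit: V = 26.8 × 15.0/(41.2 + 15.0) = 7.15 V.
With the load, Rb becomes Rb‖R_L = 12.13 kΩ, so V = 26.8 × 12.13/53.33 = 6.10 V.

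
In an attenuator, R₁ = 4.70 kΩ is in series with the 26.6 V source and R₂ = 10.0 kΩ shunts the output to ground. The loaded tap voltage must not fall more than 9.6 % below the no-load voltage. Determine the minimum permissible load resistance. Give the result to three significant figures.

R_L(min) ≈ 30.1 kΩ

Output resistance R_th = R₁‖R₂ = (4.70 × 10.0)/14.70 = 3.197 kΩ.
The fractional drop is R_th/(R_th + R_L); requiring this ≤ 0.0960 gives R_L ≥ R_th(1/0.0960 − 1) = 3.197 × 9.417 = 30.1 kΩ.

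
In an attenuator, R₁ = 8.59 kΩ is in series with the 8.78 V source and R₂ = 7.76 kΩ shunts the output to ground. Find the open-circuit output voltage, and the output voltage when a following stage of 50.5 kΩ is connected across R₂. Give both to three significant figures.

Open-circuit: V = 8.78 × 7.76/(8.59 + 7.76) = 4.17 V.
With the load, R₂ becomes R₂‖R_L = 6.726 kΩ, so V = 8.78 × 6.726/15.32 = 3.86 V.

Unloaded: 4.17 V; loaded: 3.86 V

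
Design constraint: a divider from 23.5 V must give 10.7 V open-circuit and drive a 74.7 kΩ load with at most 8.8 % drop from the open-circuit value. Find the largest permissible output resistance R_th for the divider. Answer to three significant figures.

R_th ≤ 7.21 kΩ

Loading drop = R_th/(R_th + R_L) ≤ 0.0880, so R_th ≤ R_L · ε/(1−ε) = 74.7 kΩ × 0.0880/0.9120 = 7.21 kΩ.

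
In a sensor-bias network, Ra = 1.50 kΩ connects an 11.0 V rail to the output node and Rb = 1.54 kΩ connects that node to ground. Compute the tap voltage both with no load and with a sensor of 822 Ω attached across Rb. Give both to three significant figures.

Unloaded: 5.57 V; loaded: 2.90 V

Open-circuit: V = 11.0 × 1540/(1500 + 1540) = 5.57 V.
With the load, Rb becomes Rb‖R_L = 535.9 Ω, so V = 11.0 × 535.9/2036 = 2.90 V.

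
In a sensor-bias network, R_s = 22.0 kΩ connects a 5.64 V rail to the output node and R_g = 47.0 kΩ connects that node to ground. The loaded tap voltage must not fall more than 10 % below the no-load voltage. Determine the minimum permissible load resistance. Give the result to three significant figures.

R_L(min) ≈ 135 kΩ

Output resistance R_th = R_s‖R_g = (22.0 × 47.0)/69.00 = 14.99 kΩ.
The fractional drop is R_th/(R_th + R_L); requiring this ≤ 0.100 gives R_L ≥ R_th(1/0.100 − 1) = 14.99 × 9.000 = 135 kΩ.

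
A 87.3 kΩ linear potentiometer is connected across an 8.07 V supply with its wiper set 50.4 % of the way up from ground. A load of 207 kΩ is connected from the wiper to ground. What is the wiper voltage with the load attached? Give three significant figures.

The wiper splits the pot into (1−α)R = 43.30 kΩ above and αR = 44.00 kΩ below.
Lower section ‖ load = 36.29 kΩ.
V_wiper = 8.07 × 36.29/(43.30 + 36.29) = 3.68 V.

V ≈ 3.68 V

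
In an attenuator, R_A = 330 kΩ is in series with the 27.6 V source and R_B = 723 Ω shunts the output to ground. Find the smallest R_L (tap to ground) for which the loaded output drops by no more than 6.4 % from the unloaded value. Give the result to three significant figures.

R_L(min) ≈ 10.6 kΩ

Output resistance R_th = R_A‖R_B = (330000 × 723)/330700 = 721.4 Ω.
The fractional drop is R_th/(R_th + R_L); requiring this ≤ 0.0640 gives R_L ≥ R_th(1/0.0640 − 1) = 721.4 × 14.62 = 10.6 kΩ.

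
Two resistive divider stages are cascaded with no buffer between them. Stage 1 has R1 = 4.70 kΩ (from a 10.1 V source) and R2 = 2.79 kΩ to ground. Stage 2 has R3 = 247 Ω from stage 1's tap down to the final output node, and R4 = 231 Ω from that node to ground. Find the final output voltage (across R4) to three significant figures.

V_out ≈ 0.390 V

Stage 2 presents R3+R4 = 478.0 Ω as a load on stage 1's tap.
Stage 1's lower leg becomes R2‖(R3+R4) = 408.1 Ω, so V_mid = 10.1 × 408.1/5108 = 0.8069 V.
Stage 2 is itself unloaded: V_out = V_mid × R4/(R3+R4) = 0.8069 × 231/478.0 = 0.390 V.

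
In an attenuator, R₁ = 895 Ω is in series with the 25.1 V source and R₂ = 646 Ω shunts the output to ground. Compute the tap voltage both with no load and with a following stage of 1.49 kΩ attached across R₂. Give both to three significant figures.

Open-circuit: V = 25.1 × 646/(895 + 646) = 10.5 V.
With the load, R₂ becomes R₂‖R_L = 450.6 Ω, so V = 25.1 × 450.6/1346 = 8.41 V.

Unloaded: 10.5 V; loaded: 8.41 V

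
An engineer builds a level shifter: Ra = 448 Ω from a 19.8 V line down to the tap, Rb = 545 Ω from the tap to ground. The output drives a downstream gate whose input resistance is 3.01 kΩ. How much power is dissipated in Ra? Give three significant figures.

P ≈ 212 mW

Total resistance from the source is Ra + (Rb‖R_L) = 909.4 Ω, so I = 19.8/909.4 Ω = 21.77 mA.
P = I²·Ra = (21.77 mA)² × 448 Ω = 212 mW.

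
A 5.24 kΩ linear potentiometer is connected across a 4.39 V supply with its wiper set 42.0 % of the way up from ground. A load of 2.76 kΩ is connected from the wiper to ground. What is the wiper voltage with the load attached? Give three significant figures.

The wiper splits the pot into (1−α)R = 3.039 kΩ above and αR = 2.201 kΩ below.
Lower section ‖ load = 1.224 kΩ.
V_wiper = 4.39 × 1.224/(3.039 + 1.224) = 1.26 V.

V ≈ 1.26 V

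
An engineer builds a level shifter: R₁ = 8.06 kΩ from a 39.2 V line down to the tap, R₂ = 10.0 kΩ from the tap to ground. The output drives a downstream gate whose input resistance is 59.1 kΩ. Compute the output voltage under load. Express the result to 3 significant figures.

The load sits in parallel with R₂: R₂‖R_L = (10.0 × 59.1) / (10.0 + 59.1) = 8.553 kΩ.
V_out = 39.2 × 8.553 / (8.06 + 8.553) = 39.2 × 8.553/16.61 = 20.2 V.

V_out ≈ 20.2 V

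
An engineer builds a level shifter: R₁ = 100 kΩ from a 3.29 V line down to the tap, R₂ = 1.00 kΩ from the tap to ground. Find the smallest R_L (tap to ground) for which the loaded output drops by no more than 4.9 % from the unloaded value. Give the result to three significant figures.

R_L(min) ≈ 19.2 kΩ

Output resistance R_th = R₁‖R₂ = (100000 × 1000)/101000 = 990.1 Ω.
The fractional drop is R_th/(R_th + R_L); requiring this ≤ 0.0490 gives R_L ≥ R_th(1/0.0490 − 1) = 990.1 × 19.41 = 19.2 kΩ.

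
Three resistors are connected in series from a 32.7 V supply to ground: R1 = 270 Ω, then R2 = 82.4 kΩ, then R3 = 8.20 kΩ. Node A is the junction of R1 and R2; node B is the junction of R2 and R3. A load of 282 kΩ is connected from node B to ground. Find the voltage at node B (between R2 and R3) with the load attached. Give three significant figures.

V ≈ 2.87 V

At node B, R3 is in parallel with the load: R3‖R_L = 7968 Ω.
Below node A the resistance is R2 + (R3‖R_L) = 90370 Ω, so V_A = 32.7 × 90370/90640 = 32.60 V.
Then V_B = V_A × (R3‖R_L)/(R2 + R3‖R_L) = 32.60 × 7968/90370 = 2.87 V.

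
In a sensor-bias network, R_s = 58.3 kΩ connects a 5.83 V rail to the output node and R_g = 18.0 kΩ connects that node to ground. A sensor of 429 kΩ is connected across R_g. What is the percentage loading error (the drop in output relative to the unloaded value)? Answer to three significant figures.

The divider's output (Thévenin) resistance is R_s‖R_g = 13.75 kΩ.
Fractional drop under load = R_th/(R_th + R_L) = 13.75 / (13.75 + 429) = 0.03106.
So the output falls by 3.11 %.

3.11 %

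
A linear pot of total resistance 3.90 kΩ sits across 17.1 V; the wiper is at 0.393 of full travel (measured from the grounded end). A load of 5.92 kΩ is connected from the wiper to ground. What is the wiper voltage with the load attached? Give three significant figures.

The wiper splits the pot into (1−α)R = 2.367 kΩ above and αR = 1.533 kΩ below.
Lower section ‖ load = 1.217 kΩ.
V_wiper = 17.1 × 1.217/(2.367 + 1.217) = 5.81 V.

V ≈ 5.81 V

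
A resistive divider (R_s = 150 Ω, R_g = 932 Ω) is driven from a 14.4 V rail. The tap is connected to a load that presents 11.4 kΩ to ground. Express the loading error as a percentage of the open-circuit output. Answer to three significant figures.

The divider's output (Thévenin) resistance is R_s‖R_g = 129.2 Ω.
Fractional drop under load = R_th/(R_th + R_L) = 129.2 / (129.2 + 11400) = 0.01121.
So the output falls by 1.12 %.

1.12 %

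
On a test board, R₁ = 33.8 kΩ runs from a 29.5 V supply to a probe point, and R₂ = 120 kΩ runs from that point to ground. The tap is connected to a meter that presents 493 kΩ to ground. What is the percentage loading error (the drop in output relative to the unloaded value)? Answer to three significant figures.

The divider's output (Thévenin) resistance is R₁‖R₂ = 26.37 kΩ.
Fractional drop under load = R_th/(R_th + R_L) = 26.37 / (26.37 + 493) = 0.05078.
So the output falls by 5.08 %.

5.08 %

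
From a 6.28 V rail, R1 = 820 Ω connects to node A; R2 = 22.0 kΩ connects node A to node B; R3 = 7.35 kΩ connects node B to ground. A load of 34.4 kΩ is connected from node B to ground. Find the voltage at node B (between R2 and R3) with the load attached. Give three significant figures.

At node B, R3 is in parallel with the load: R3‖R_L = 6056 Ω.
Below node A the resistance is R2 + (R3‖R_L) = 28060 Ω, so V_A = 6.28 × 28060/28880 = 6.102 V.
Then V_B = V_A × (R3‖R_L)/(R2 + R3‖R_L) = 6.102 × 6056/28060 = 1.32 V.

V ≈ 1.32 V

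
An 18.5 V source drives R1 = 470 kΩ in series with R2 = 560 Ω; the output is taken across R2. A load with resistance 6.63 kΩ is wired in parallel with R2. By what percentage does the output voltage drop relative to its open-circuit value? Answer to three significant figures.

7.78 %

The divider's output (Thévenin) resistance is R1‖R2 = 559.3 Ω.
Fractional drop under load = R_th/(R_th + R_L) = 559.3 / (559.3 + 6630) = 0.07780.
So the output falls by 7.78 %.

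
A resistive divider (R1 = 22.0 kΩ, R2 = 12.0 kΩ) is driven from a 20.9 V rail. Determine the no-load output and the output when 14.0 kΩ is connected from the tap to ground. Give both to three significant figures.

Open-circuit: V = 20.9 × 12.0/(22.0 + 12.0) = 7.38 V.
With the load, R2 becomes R2‖R_L = 6.462 kΩ, so V = 20.9 × 6.462/28.46 = 4.74 V.

Unloaded: 7.38 V; loaded: 4.74 V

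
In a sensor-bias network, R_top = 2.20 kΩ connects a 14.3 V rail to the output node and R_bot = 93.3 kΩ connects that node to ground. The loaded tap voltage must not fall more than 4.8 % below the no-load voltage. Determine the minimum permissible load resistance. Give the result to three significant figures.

R_L(min) ≈ 42.6 kΩ

Output resistance R_th = R_top‖R_bot = (2.20 × 93.3)/95.50 = 2.149 kΩ.
The fractional drop is R_th/(R_th + R_L); requiring this ≤ 0.0480 gives R_L ≥ R_th(1/0.0480 − 1) = 2.149 × 19.83 = 42.6 kΩ.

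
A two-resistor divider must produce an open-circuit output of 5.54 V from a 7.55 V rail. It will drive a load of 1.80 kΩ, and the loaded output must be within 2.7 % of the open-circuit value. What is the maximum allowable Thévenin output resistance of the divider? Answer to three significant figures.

R_th ≤ 49.9 Ω

Loading drop = R_th/(R_th + R_L) ≤ 0.0270, so R_th ≤ R_L · ε/(1−ε) = 1.80 kΩ × 0.0270/0.9730 = 49.9 Ω.
(Any R1, R2 with R2/(R1+R2) = 0.734 and R1‖R2 ≤ 49.9 Ω will meet the spec.)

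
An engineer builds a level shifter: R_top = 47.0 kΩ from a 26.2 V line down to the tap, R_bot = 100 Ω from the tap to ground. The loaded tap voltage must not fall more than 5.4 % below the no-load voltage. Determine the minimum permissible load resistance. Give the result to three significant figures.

R_L(min) ≈ 1.75 kΩ

Output resistance R_th = R_top‖R_bot = (47000 × 100)/47100 = 99.79 Ω.
The fractional drop is R_th/(R_th + R_L); requiring this ≤ 0.0540 gives R_L ≥ R_th(1/0.0540 − 1) = 99.79 × 17.52 = 1.75 kΩ.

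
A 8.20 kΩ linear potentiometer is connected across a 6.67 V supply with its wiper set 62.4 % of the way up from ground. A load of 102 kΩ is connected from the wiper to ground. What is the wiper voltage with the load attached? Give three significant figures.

V ≈ 4.09 V

The wiper splits the pot into (1−α)R = 3.083 kΩ above and αR = 5.117 kΩ below.
Lower section ‖ load = 4.872 kΩ.
V_wiper = 6.67 × 4.872/(3.083 + 4.872) = 4.09 V.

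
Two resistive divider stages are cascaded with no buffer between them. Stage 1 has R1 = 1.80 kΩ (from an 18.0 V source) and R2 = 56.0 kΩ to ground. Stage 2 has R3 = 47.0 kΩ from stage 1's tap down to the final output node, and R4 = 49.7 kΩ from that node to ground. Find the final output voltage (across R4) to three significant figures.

Stage 2 presents R3+R4 = 96.70 kΩ as a load on stage 1's tap.
Stage 1's lower leg becomes R2‖(R3+R4) = 35.46 kΩ, so V_mid = 18.0 × 35.46/37.26 = 17.13 V.
Stage 2 is itself unloaded: V_out = V_mid × R4/(R3+R4) = 17.13 × 49.7/96.70 = 8.80 V.

V_out ≈ 8.80 V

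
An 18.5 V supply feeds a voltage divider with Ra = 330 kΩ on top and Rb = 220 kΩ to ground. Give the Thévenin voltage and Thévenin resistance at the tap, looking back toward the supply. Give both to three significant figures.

V_th is the open-circuit tap voltage: 18.5 × 220/(330 + 220) = 7.40 V.
With the supply zeroed, Ra and Rb appear in parallel from the tap: R_th = Ra‖Rb = (330 × 220)/550.0 = 132 kΩ.

V_th = 7.40 V, R_th = 132 kΩ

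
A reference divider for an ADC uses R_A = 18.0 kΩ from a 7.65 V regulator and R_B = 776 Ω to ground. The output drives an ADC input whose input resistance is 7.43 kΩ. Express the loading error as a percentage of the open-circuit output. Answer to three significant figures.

The divider's output (Thévenin) resistance is R_A‖R_B = 743.9 Ω.
Fractional drop under load = R_th/(R_th + R_L) = 743.9 / (743.9 + 7430) = 0.09101.
So the output falls by 9.10 %.

9.10 %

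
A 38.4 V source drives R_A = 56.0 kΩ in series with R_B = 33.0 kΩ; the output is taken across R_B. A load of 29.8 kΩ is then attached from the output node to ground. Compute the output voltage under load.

The load sits in parallel with R_B: R_B‖R_L = (33.0 × 29.8) / (33.0 + 29.8) = 15.66 kΩ.
V_out = 38.4 × 15.66 / (56.0 + 15.66) = 38.4 × 15.66/71.66 = 8.39 V.

V_out ≈ 8.39 V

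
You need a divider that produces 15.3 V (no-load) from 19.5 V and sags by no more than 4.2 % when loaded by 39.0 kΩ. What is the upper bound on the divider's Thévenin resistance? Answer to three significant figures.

Loading drop = R_th/(R_th + R_L) ≤ 0.0420, so R_th ≤ R_L · ε/(1−ε) = 39.0 kΩ × 0.0420/0.9580 = 1.71 kΩ.

R_th ≤ 1.71 kΩ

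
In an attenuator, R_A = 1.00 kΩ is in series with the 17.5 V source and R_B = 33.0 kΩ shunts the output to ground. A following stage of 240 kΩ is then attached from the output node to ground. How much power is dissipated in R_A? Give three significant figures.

Total resistance from the source is R_A + (R_B‖R_L) = 30.01 kΩ, so I = 17.5/30.01 kΩ = 0.5831 mA.
P = I²·R_A = (0.5831 mA)² × 1.00 kΩ = 0.340 mW.

P ≈ 0.340 mW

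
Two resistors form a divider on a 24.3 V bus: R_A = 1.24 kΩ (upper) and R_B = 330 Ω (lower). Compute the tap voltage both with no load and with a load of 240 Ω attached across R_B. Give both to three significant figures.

Open-circuit: V = 24.3 × 330/(1240 + 330) = 5.11 V.
With the load, R_B becomes R_B‖R_L = 138.9 Ω, so V = 24.3 × 138.9/1379 = 2.45 V.

Unloaded: 5.11 V; loaded: 2.45 V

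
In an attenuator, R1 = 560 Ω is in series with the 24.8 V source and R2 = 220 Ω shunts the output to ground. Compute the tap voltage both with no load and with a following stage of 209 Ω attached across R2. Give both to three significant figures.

Unloaded: 6.99 V; loaded: 3.98 V

Open-circuit: V = 24.8 × 220/(560 + 220) = 6.99 V.
With the load, R2 becomes R2‖R_L = 107.2 Ω, so V = 24.8 × 107.2/667.2 = 3.98 V.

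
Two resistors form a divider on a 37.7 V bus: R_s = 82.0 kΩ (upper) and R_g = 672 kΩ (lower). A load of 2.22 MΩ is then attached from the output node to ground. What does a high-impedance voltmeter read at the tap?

V_out ≈ 32.5 V

The load sits in parallel with R_g: R_g‖R_L = (672 × 2220) / (672 + 2220) = 515.9 kΩ.
V_out = 37.7 × 515.9 / (82.0 + 515.9) = 37.7 × 515.9/597.9 = 32.5 V.
(Unloaded it would have been 33.6 V.)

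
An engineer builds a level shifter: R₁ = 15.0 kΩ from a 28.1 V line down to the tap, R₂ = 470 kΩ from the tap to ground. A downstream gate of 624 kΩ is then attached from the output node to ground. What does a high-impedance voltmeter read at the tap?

V_out ≈ 26.6 V

The load sits in parallel with R₂: R₂‖R_L = (470 × 624) / (470 + 624) = 268.1 kΩ.
V_out = 28.1 × 268.1 / (15.0 + 268.1) = 28.1 × 268.1/283.1 = 26.6 V.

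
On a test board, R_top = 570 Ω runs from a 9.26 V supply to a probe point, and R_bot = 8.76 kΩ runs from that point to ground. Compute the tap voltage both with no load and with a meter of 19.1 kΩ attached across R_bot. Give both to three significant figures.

Open-circuit: V = 9.26 × 8760/(570 + 8760) = 8.69 V.
With the load, R_bot becomes R_bot‖R_L = 6006 Ω, so V = 9.26 × 6006/6576 = 8.46 V.

Unloaded: 8.69 V; loaded: 8.46 V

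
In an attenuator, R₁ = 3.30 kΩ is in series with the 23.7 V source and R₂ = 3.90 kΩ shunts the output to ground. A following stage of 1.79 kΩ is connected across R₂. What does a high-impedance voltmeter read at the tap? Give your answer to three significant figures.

The load sits in parallel with R₂: R₂‖R_L = (3.90 × 1.79) / (3.90 + 1.79) = 1.227 kΩ.
V_out = 23.7 × 1.227 / (3.30 + 1.227) = 23.7 × 1.227/4.527 = 6.42 V.
(Unloaded it would have been 12.8 V.)

V_out ≈ 6.42 V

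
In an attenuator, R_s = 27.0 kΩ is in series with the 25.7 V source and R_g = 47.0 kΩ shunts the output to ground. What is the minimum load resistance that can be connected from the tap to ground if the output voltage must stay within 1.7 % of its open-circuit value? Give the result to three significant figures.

R_L(min) ≈ 992 kΩ

Output resistance R_th = R_s‖R_g = (27.0 × 47.0)/74.00 = 17.15 kΩ.
The fractional drop is R_th/(R_th + R_L); requiring this ≤ 0.0170 gives R_L ≥ R_th(1/0.0170 − 1) = 17.15 × 57.82 = 992 kΩ.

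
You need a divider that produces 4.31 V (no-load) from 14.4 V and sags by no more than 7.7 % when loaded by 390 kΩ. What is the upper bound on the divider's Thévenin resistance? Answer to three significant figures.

R_th ≤ 32.5 kΩ

Loading drop = R_th/(R_th + R_L) ≤ 0.0770, so R_th ≤ R_L · ε/(1−ε) = 390 kΩ × 0.0770/0.9230 = 32.5 kΩ.
(Any R1, R2 with R2/(R1+R2) = 0.299 and R1‖R2 ≤ 32.5 kΩ will meet the spec.)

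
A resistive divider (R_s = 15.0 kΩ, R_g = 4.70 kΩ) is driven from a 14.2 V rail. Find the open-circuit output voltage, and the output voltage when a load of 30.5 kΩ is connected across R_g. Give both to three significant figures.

Unloaded: 3.39 V; loaded: 3.03 V

Open-circuit: V = 14.2 × 4.70/(15.0 + 4.70) = 3.39 V.
With the load, R_g becomes R_g‖R_L = 4.072 kΩ, so V = 14.2 × 4.072/19.07 = 3.03 V.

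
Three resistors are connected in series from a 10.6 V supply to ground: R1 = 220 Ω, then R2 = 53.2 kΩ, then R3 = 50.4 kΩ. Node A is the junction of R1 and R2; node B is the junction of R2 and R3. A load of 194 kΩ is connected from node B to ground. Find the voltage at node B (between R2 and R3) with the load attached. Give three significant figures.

At node B, R3 is in parallel with the load: R3‖R_L = 40010 Ω.
Below node A the resistance is R2 + (R3‖R_L) = 93210 Ω, so V_A = 10.6 × 93210/93430 = 10.58 V.
Then V_B = V_A × (R3‖R_L)/(R2 + R3‖R_L) = 10.58 × 40010/93210 = 4.54 V.

V ≈ 4.54 V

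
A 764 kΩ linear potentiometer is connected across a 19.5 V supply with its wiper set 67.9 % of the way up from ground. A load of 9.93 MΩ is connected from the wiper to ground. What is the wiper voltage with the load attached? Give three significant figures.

The wiper splits the pot into (1−α)R = 245.2 kΩ above and αR = 518.8 kΩ below.
Lower section ‖ load = 493.0 kΩ.
V_wiper = 19.5 × 493.0/(245.2 + 493.0) = 13.0 V.

V ≈ 13.0 V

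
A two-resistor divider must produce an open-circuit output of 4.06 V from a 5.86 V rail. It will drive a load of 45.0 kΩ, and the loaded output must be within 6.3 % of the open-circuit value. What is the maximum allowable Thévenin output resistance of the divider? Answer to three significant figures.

Loading drop = R_th/(R_th + R_L) ≤ 0.0630, so R_th ≤ R_L · ε/(1−ε) = 45.0 kΩ × 0.0630/0.9370 = 3.03 kΩ.
(Any R1, R2 with R2/(R1+R2) = 0.693 and R1‖R2 ≤ 3.03 kΩ will meet the spec.)

R_th ≤ 3.03 kΩ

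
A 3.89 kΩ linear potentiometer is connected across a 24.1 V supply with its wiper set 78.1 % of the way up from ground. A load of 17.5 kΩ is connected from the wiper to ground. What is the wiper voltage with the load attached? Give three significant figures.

The wiper splits the pot into (1−α)R = 851.9 Ω above and αR = 3038 Ω below.
Lower section ‖ load = 2589 Ω.
V_wiper = 24.1 × 2589/(851.9 + 2589) = 18.1 V.

V ≈ 18.1 V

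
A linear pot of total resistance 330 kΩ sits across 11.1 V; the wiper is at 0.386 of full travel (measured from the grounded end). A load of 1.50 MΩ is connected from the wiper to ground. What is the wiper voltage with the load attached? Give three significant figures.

The wiper splits the pot into (1−α)R = 202.6 kΩ above and αR = 127.4 kΩ below.
Lower section ‖ load = 117.4 kΩ.
V_wiper = 11.1 × 117.4/(202.6 + 117.4) = 4.07 V.

V ≈ 4.07 V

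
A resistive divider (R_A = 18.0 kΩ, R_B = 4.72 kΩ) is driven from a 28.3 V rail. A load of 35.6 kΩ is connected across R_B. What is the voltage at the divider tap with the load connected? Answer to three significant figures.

The load sits in parallel with R_B: R_B‖R_L = (4.72 × 35.6) / (4.72 + 35.6) = 4.167 kΩ.
V_out = 28.3 × 4.167 / (18.0 + 4.167) = 28.3 × 4.167/22.17 = 5.32 V.
(Unloaded it would have been 5.88 V.)

V_out ≈ 5.32 V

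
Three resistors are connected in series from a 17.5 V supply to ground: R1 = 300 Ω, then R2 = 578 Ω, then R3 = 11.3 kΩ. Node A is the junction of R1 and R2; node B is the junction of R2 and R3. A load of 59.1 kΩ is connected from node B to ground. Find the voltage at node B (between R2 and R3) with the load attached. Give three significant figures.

At node B, R3 is in parallel with the load: R3‖R_L = 9486 Ω.
Below node A the resistance is R2 + (R3‖R_L) = 10060 Ω, so V_A = 17.5 × 10060/10360 = 16.99 V.
Then V_B = V_A × (R3‖R_L)/(R2 + R3‖R_L) = 16.99 × 9486/10060 = 16.0 V.

V ≈ 16.0 V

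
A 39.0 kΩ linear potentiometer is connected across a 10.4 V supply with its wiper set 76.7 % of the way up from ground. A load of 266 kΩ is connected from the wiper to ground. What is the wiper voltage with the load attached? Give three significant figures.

The wiper splits the pot into (1−α)R = 9.087 kΩ above and αR = 29.91 kΩ below.
Lower section ‖ load = 26.89 kΩ.
V_wiper = 10.4 × 26.89/(9.087 + 26.89) = 7.77 V.

V ≈ 7.77 V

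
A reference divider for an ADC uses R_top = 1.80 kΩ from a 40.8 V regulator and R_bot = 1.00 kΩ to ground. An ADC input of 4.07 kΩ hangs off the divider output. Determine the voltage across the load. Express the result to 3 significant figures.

The load sits in parallel with R_bot: R_bot‖R_L = (1.00 × 4.07) / (1.00 + 4.07) = 0.8028 kΩ.
V_out = 40.8 × 0.8028 / (1.80 + 0.8028) = 40.8 × 0.8028/2.603 = 12.6 V.

V_out ≈ 12.6 V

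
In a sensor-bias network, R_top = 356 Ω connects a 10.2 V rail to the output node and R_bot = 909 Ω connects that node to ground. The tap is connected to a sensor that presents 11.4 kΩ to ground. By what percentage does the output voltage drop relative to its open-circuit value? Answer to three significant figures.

2.19 %

The divider's output (Thévenin) resistance is R_top‖R_bot = 255.8 Ω.
Fractional drop under load = R_th/(R_th + R_L) = 255.8 / (255.8 + 11400) = 0.02195.
So the output falls by 2.19 %.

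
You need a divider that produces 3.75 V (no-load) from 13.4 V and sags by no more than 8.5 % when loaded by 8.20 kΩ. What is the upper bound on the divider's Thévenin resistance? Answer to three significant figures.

R_th ≤ 762 Ω

Loading drop = R_th/(R_th + R_L) ≤ 0.0850, so R_th ≤ R_L · ε/(1−ε) = 8.20 kΩ × 0.0850/0.9150 = 762 Ω.
(Any R1, R2 with R2/(R1+R2) = 0.280 and R1‖R2 ≤ 762 Ω will meet the spec.)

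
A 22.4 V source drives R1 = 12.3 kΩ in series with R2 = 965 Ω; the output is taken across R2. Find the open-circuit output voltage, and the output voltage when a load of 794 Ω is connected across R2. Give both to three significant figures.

Open-circuit: V = 22.4 × 965/(12300 + 965) = 1.63 V.
With the load, R2 becomes R2‖R_L = 435.6 Ω, so V = 22.4 × 435.6/12740 = 0.766 V.

Unloaded: 1.63 V; loaded: 0.766 V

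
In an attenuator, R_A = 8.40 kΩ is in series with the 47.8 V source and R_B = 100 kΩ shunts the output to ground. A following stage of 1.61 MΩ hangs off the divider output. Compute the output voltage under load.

The load sits in parallel with R_B: R_B‖R_L = (100 × 1610) / (100 + 1610) = 94.15 kΩ.
V_out = 47.8 × 94.15 / (8.40 + 94.15) = 47.8 × 94.15/102.6 = 43.9 V.
(Unloaded it would have been 44.1 V.)

V_out ≈ 43.9 V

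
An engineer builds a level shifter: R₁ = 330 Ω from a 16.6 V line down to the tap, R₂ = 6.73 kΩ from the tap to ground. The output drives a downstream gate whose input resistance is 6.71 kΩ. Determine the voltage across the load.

The load sits in parallel with R₂: R₂‖R_L = (6730 × 6710) / (6730 + 6710) = 3360 Ω.
V_out = 16.6 × 3360 / (330 + 3360) = 16.6 × 3360/3690 = 15.1 V.
(Unloaded it would have been 15.8 V.)

V_out ≈ 15.1 V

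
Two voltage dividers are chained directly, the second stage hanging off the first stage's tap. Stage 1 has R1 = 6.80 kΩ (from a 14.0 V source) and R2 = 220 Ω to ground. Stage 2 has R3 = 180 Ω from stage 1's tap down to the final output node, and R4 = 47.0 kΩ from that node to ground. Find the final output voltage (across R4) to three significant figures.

V_out ≈ 0.435 V

Stage 2 presents R3+R4 = 47180 Ω as a load on stage 1's tap.
Stage 1's lower leg becomes R2‖(R3+R4) = 219.0 Ω, so V_mid = 14.0 × 219.0/7019 = 0.4368 V.
Stage 2 is itself unloaded: V_out = V_mid × R4/(R3+R4) = 0.4368 × 47000/47180 = 0.435 V.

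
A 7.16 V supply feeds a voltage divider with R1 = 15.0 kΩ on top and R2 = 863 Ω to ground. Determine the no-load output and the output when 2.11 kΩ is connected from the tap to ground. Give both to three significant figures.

Unloaded: 0.390 V; loaded: 0.281 V

Open-circuit: V = 7.16 × 863/(15000 + 863) = 0.390 V.
With the load, R2 becomes R2‖R_L = 612.5 Ω, so V = 7.16 × 612.5/15610 = 0.281 V.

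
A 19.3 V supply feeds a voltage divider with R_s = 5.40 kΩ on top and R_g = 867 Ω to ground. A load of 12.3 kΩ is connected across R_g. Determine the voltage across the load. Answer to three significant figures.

V_out ≈ 2.52 V

The load sits in parallel with R_g: R_g‖R_L = (867 × 12300) / (867 + 12300) = 809.9 Ω.
V_out = 19.3 × 809.9 / (5400 + 809.9) = 19.3 × 809.9/6210 = 2.52 V.
(Unloaded it would have been 2.67 V.)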